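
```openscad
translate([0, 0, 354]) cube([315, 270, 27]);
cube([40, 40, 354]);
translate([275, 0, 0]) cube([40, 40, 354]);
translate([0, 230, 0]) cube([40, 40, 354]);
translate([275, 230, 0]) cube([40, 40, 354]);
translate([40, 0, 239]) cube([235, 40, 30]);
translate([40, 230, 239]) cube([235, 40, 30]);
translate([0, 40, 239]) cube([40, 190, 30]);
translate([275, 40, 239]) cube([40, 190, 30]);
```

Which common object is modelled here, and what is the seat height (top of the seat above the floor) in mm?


A stool. The seat height is 381 mm.

A 315×270×27 slab at z = 354 on four corner posts — a stool. The seat top is 354 + 27 = 381 mm.


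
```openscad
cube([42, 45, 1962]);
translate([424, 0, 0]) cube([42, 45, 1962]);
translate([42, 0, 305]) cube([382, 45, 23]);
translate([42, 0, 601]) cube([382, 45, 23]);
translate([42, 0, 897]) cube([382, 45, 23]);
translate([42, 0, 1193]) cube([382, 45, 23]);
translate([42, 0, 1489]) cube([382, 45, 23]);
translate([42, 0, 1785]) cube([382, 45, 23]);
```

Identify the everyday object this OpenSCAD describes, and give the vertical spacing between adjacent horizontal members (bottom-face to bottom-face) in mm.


A ladder. The rung spacing is 296 mm.

Two tall 42×45 posts with 6 short bars between them — a ladder. Adjacent rungs sit at z = 305 and z = 601, so the spacing is 601 − 305 = 296 mm.


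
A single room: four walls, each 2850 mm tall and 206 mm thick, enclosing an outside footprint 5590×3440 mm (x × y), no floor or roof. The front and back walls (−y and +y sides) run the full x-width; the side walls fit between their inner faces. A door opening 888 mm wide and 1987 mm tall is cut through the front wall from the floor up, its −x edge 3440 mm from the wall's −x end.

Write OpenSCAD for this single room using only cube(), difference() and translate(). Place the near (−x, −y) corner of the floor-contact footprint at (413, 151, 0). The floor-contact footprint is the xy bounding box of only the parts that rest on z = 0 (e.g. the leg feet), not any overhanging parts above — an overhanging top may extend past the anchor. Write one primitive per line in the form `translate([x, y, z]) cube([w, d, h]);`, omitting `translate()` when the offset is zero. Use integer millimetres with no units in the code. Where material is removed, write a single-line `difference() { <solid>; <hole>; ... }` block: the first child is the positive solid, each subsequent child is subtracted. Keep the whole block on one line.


difference() { translate([413, 151, 0]) cube([5590, 206, 2850]); translate([3853, 151, 0]) cube([888, 206, 1987]); }
translate([413, 3385, 0]) cube([5590, 206, 2850]);
translate([413, 357, 0]) cube([206, 3028, 2850]);
translate([5797, 357, 0]) cube([206, 3028, 2850]);


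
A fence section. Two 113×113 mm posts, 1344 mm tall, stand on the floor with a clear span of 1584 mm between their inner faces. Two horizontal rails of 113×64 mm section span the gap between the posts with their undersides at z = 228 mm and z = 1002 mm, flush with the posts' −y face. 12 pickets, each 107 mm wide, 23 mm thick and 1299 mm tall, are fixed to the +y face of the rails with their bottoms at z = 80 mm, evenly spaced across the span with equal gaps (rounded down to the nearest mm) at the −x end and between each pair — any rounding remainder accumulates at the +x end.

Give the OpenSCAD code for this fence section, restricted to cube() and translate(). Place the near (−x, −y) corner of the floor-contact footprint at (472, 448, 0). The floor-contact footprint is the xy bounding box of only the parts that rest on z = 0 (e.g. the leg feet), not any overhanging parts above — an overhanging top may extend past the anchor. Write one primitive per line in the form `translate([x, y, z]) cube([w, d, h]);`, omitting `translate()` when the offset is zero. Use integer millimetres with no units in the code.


translate([472, 448, 0]) cube([113, 113, 1344]);
translate([2169, 448, 0]) cube([113, 113, 1344]);
translate([585, 448, 228]) cube([1584, 113, 64]);
translate([585, 448, 1002]) cube([1584, 113, 64]);
translate([608, 561, 80]) cube([107, 23, 1299]);
translate([738, 561, 80]) cube([107, 23, 1299]);
translate([868, 561, 80]) cube([107, 23, 1299]);
translate([998, 561, 80]) cube([107, 23, 1299]);
translate([1128, 561, 80]) cube([107, 23, 1299]);
translate([1258, 561, 80]) cube([107, 23, 1299]);
translate([1388, 561, 80]) cube([107, 23, 1299]);
translate([1518, 561, 80]) cube([107, 23, 1299]);
translate([1648, 561, 80]) cube([107, 23, 1299]);
translate([1778, 561, 80]) cube([107, 23, 1299]);
translate([1908, 561, 80]) cube([107, 23, 1299]);
translate([2038, 561, 80]) cube([107, 23, 1299]);


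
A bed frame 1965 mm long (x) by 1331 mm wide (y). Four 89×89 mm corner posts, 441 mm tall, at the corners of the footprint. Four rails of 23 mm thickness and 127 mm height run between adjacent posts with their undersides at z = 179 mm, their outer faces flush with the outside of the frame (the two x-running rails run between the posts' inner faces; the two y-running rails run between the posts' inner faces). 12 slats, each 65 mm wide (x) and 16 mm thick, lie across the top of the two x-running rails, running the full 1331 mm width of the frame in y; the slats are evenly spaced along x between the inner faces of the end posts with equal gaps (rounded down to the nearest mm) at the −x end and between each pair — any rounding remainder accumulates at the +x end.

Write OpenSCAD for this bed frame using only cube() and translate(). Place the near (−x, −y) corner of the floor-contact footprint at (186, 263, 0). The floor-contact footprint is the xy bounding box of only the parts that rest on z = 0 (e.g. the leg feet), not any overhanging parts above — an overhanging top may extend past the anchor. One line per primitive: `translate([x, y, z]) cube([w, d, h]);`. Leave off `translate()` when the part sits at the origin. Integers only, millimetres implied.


// slat z = rail_z + rail_h = 179 + 127 = 306
// slat gap = ⌊(1787 − 12·65) / 13⌋ = 77
translate([186, 263, 0]) cube([89, 89, 441]);
translate([186, 1505, 0]) cube([89, 89, 441]);
translate([2062, 263, 0]) cube([89, 89, 441]);
translate([2062, 1505, 0]) cube([89, 89, 441]);
translate([275, 263, 179]) cube([1787, 23, 127]);
translate([275, 1571, 179]) cube([1787, 23, 127]);
translate([186, 352, 179]) cube([23, 1153, 127]);
translate([2128, 352, 179]) cube([23, 1153, 127]);
translate([352, 263, 306]) cube([65, 1331, 16]);
translate([494, 263, 306]) cube([65, 1331, 16]);
translate([636, 263, 306]) cube([65, 1331, 16]);
translate([778, 263, 306]) cube([65, 1331, 16]);
translate([920, 263, 306]) cube([65, 1331, 16]);
translate([1062, 263, 306]) cube([65, 1331, 16]);
translate([1204, 263, 306]) cube([65, 1331, 16]);
translate([1346, 263, 306]) cube([65, 1331, 16]);
translate([1488, 263, 306]) cube([65, 1331, 16]);
translate([1630, 263, 306]) cube([65, 1331, 16]);
translate([1772, 263, 306]) cube([65, 1331, 16]);
translate([1914, 263, 306]) cube([65, 1331, 16]);


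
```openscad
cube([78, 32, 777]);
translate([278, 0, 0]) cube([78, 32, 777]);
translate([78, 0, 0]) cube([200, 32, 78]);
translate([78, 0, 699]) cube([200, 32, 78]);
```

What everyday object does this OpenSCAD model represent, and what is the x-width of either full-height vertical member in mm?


A picture frame. The border width is 78 mm.

Four thin pieces enclosing a rectangular opening — a picture frame. The two full-height stiles are 777 mm tall; the top rail sits at z = 699 and is 78 mm tall, so the border above the opening is 777 − 699 = 78 mm, matching the stile x-width.


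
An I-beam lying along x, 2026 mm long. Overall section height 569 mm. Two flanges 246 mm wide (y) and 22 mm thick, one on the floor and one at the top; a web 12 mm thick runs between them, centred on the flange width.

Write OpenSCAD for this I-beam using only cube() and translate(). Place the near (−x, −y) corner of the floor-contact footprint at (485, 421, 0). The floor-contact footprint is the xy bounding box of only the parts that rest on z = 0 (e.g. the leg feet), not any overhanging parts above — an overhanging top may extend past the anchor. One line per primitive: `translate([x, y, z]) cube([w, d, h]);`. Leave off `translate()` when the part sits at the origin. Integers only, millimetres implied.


translate([485, 421, 0]) cube([2026, 246, 22]);
translate([485, 538, 22]) cube([2026, 12, 525]);
translate([485, 421, 547]) cube([2026, 246, 22]);


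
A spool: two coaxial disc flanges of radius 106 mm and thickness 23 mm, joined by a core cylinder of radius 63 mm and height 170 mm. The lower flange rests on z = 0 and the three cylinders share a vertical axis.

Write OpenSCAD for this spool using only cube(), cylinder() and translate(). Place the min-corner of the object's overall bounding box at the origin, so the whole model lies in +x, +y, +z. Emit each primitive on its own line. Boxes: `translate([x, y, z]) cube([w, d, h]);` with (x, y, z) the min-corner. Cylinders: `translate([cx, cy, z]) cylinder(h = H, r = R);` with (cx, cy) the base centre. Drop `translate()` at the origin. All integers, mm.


translate([106, 106, 0]) cylinder(h = 23, r = 106);
translate([106, 106, 23]) cylinder(h = 170, r = 63);
translate([106, 106, 193]) cylinder(h = 23, r = 106);


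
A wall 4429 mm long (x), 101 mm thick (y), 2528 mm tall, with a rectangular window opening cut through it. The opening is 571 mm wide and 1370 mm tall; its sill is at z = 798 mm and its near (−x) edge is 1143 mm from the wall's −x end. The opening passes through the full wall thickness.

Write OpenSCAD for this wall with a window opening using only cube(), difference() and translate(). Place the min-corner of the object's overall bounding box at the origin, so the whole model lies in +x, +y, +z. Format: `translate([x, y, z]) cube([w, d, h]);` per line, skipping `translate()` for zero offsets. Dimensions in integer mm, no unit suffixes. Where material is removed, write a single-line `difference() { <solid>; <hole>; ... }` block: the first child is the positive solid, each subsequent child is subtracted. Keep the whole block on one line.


difference() { cube([4429, 101, 2528]); translate([1143, 0, 798]) cube([571, 101, 1370]); }


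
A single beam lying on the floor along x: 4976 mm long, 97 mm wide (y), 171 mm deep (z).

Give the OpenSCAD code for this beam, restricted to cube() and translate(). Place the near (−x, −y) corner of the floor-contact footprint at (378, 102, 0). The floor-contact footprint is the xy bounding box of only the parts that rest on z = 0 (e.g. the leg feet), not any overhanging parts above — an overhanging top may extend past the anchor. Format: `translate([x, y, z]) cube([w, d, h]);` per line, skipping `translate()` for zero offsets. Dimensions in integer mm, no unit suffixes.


translate([378, 102, 0]) cube([4976, 97, 171]);


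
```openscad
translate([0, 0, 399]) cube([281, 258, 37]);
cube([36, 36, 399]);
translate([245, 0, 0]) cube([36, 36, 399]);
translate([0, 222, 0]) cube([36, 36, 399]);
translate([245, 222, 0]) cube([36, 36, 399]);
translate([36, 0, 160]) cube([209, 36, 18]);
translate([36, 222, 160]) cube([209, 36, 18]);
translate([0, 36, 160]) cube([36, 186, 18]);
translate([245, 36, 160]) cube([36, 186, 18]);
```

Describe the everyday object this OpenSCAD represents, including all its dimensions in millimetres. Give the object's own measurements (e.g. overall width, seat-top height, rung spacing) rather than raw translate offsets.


A simple wooden stool: a rectangular seat 281 mm (x) by 258 mm (y), 37 mm thick, top face at z = 436 mm, on four square legs, each 36×36 mm in cross-section. The legs rest on z = 0, each flush with a corner of the seat. Four stretchers, 36 mm wide and 18 mm tall, connect adjacent legs with their undersides at z = 160 mm, each running between the inner faces of the legs it joins and aligned with the legs' outer faces on the other axis.


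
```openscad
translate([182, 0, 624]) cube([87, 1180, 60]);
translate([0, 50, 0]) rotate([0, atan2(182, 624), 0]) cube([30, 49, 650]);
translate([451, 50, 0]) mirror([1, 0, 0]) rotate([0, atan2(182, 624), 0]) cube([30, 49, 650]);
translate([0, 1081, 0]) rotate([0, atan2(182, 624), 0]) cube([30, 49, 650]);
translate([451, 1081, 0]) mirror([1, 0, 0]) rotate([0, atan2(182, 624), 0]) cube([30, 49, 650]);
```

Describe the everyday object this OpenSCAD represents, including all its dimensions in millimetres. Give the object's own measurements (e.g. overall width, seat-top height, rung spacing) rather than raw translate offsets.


A sawhorse. A 87×1180×60 mm beam (x, y, z) sits on two A-frame leg pairs. Each pair is two raked legs of 30×49 mm section (49 mm along y) splaying symmetrically in x. Each leg rises 624 mm vertically over 182 mm of horizontal reach and is 650 mm long along its own axis. Every leg's outer bottom edge rests on the floor and its outer top edge meets a bottom edge of the beam — the left legs (tilting toward +x) meet the beam's −x bottom edge, the right legs (their mirror images, tilting toward −x) meet its +x bottom edge — so the leg tops tuck under the beam, the beam's underside is 624 mm above the floor, and the feet are 451 mm apart outside-to-outside with the beam centred between them. The two leg pairs are set in 50 mm from either end of the beam.


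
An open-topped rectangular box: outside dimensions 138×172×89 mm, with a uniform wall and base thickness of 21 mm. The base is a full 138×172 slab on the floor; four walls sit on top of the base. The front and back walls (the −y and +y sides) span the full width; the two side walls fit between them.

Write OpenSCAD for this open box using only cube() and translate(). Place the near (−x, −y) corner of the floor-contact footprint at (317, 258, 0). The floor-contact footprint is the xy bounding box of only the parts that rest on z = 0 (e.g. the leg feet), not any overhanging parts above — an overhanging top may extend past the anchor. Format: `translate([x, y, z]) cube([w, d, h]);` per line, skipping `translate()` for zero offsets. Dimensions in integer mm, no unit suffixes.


translate([317, 258, 0]) cube([138, 172, 21]);
translate([317, 258, 21]) cube([138, 21, 68]);
translate([317, 409, 21]) cube([138, 21, 68]);
translate([317, 279, 21]) cube([21, 130, 68]);
translate([434, 279, 21]) cube([21, 130, 68]);


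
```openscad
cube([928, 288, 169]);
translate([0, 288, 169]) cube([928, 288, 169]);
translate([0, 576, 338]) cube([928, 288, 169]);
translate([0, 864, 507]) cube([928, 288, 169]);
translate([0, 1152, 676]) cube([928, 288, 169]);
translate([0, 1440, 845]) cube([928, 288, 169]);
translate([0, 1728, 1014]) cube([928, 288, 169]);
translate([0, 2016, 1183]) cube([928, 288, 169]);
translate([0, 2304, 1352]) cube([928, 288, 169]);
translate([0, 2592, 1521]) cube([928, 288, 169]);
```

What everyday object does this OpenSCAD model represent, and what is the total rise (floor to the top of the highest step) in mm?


A staircase. The total rise is 1690 mm.

10 identical blocks, each offset up and back from the previous — a staircase. Each step is 169 mm tall and there are 10 of them, so the total rise is 10 × 169 = 1690 mm.


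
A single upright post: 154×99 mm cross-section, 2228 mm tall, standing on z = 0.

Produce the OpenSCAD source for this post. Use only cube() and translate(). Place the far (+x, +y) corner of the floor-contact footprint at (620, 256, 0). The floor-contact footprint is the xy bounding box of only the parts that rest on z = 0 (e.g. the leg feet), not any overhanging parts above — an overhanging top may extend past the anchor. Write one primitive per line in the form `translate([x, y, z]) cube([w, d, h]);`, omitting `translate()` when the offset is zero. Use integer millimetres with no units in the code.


translate([466, 157, 0]) cube([154, 99, 2228]);


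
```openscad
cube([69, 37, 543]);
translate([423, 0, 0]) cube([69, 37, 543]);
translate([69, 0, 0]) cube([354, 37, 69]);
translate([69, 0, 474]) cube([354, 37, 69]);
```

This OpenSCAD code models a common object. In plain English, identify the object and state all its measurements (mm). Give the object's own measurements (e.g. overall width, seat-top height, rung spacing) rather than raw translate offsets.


A rectangular picture frame lying in the x–z plane (depth along y). The opening is 354 mm wide (x) by 405 mm tall (z), surrounded by a border 69 mm wide on all four sides. The frame is 37 mm deep and is made of two full-height vertical stiles with two horizontal rails fitted between them.


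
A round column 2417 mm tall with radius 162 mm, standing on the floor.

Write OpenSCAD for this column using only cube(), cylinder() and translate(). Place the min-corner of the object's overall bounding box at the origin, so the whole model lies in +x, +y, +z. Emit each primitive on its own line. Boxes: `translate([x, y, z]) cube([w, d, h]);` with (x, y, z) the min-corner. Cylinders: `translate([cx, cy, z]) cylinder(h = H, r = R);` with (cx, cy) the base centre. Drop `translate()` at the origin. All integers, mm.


translate([162, 162, 0]) cylinder(h = 2417, r = 162);


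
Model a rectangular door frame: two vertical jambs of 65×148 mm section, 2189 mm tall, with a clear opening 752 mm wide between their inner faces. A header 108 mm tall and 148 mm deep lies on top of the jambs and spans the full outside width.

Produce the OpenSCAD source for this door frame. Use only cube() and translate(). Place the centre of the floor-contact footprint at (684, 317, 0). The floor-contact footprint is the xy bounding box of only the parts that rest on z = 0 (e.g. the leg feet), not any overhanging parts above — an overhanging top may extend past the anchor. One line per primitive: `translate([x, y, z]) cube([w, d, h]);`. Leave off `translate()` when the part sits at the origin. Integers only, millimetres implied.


translate([243, 243, 0]) cube([65, 148, 2189]);
translate([1060, 243, 0]) cube([65, 148, 2189]);
translate([243, 243, 2189]) cube([882, 148, 108]);


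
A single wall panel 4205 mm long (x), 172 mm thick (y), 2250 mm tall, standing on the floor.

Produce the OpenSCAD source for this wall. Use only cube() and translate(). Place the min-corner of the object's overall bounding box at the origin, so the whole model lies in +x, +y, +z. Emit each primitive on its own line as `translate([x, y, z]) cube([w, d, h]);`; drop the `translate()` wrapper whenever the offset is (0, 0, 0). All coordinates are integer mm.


cube([4205, 172, 2250]);


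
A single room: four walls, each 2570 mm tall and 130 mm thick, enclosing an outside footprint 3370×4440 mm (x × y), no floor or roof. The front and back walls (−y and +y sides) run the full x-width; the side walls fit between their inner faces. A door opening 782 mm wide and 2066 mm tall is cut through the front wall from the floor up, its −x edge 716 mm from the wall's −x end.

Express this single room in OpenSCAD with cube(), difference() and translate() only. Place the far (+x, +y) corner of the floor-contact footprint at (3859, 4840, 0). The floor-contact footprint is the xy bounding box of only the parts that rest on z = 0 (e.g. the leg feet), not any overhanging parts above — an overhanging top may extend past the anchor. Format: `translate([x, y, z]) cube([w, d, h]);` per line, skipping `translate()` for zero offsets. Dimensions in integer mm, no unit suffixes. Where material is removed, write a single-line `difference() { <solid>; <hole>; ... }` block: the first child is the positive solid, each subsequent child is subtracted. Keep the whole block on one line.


difference() { translate([489, 400, 0]) cube([3370, 130, 2570]); translate([1205, 400, 0]) cube([782, 130, 2066]); }
translate([489, 4710, 0]) cube([3370, 130, 2570]);
translate([489, 530, 0]) cube([130, 4180, 2570]);
translate([3729, 530, 0]) cube([130, 4180, 2570]);


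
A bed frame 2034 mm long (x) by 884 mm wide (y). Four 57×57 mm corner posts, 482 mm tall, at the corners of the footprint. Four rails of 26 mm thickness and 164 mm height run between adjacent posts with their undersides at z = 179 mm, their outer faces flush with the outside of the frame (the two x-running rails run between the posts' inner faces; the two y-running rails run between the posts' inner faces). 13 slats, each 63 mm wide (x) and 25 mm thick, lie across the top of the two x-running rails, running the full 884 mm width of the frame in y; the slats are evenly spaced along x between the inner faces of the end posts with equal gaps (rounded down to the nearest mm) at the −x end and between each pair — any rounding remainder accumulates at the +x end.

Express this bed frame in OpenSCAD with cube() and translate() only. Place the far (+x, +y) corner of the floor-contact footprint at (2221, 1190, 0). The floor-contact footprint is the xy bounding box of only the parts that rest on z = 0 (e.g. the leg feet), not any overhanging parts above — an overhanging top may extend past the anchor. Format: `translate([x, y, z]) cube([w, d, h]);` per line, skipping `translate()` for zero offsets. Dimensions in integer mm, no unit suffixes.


translate([187, 306, 0]) cube([57, 57, 482]);
translate([187, 1133, 0]) cube([57, 57, 482]);
translate([2164, 306, 0]) cube([57, 57, 482]);
translate([2164, 1133, 0]) cube([57, 57, 482]);
translate([244, 306, 179]) cube([1920, 26, 164]);
translate([244, 1164, 179]) cube([1920, 26, 164]);
translate([187, 363, 179]) cube([26, 770, 164]);
translate([2195, 363, 179]) cube([26, 770, 164]);
translate([322, 306, 343]) cube([63, 884, 25]);
translate([463, 306, 343]) cube([63, 884, 25]);
translate([604, 306, 343]) cube([63, 884, 25]);
translate([745, 306, 343]) cube([63, 884, 25]);
translate([886, 306, 343]) cube([63, 884, 25]);
translate([1027, 306, 343]) cube([63, 884, 25]);
translate([1168, 306, 343]) cube([63, 884, 25]);
translate([1309, 306, 343]) cube([63, 884, 25]);
translate([1450, 306, 343]) cube([63, 884, 25]);
translate([1591, 306, 343]) cube([63, 884, 25]);
translate([1732, 306, 343]) cube([63, 884, 25]);
translate([1873, 306, 343]) cube([63, 884, 25]);
translate([2014, 306, 343]) cube([63, 884, 25]);


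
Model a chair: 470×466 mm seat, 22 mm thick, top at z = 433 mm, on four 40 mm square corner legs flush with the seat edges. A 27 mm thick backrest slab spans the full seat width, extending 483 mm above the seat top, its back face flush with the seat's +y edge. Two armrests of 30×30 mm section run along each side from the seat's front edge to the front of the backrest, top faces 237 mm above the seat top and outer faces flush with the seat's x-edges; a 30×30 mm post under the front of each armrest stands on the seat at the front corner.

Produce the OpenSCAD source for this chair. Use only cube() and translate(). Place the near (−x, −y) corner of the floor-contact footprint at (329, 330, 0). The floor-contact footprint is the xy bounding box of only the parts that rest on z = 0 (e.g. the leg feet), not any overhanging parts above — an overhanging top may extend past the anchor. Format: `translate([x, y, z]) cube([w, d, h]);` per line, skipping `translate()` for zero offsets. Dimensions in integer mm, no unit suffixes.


translate([329, 330, 411]) cube([470, 466, 22]);
translate([329, 330, 0]) cube([40, 40, 411]);
translate([759, 330, 0]) cube([40, 40, 411]);
translate([329, 756, 0]) cube([40, 40, 411]);
translate([759, 756, 0]) cube([40, 40, 411]);
translate([329, 769, 433]) cube([470, 27, 483]);
translate([329, 330, 640]) cube([30, 439, 30]);
translate([769, 330, 640]) cube([30, 439, 30]);
translate([329, 330, 433]) cube([30, 30, 207]);
translate([769, 330, 433]) cube([30, 30, 207]);


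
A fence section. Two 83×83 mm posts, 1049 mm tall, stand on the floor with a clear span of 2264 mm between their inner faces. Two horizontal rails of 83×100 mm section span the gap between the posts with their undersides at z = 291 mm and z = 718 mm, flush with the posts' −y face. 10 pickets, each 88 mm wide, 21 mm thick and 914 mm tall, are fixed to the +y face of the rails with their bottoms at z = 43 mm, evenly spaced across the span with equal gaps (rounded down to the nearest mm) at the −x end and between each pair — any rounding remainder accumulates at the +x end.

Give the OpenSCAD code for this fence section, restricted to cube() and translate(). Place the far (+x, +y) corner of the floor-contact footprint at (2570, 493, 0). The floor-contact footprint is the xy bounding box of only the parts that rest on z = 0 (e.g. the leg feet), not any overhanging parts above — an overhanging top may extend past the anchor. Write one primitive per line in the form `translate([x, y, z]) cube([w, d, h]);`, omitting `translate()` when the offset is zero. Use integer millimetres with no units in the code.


translate([140, 410, 0]) cube([83, 83, 1049]);
translate([2487, 410, 0]) cube([83, 83, 1049]);
translate([223, 410, 291]) cube([2264, 83, 100]);
translate([223, 410, 718]) cube([2264, 83, 100]);
translate([348, 493, 43]) cube([88, 21, 914]);
translate([561, 493, 43]) cube([88, 21, 914]);
translate([774, 493, 43]) cube([88, 21, 914]);
translate([987, 493, 43]) cube([88, 21, 914]);
translate([1200, 493, 43]) cube([88, 21, 914]);
translate([1413, 493, 43]) cube([88, 21, 914]);
translate([1626, 493, 43]) cube([88, 21, 914]);
translate([1839, 493, 43]) cube([88, 21, 914]);
translate([2052, 493, 43]) cube([88, 21, 914]);
translate([2265, 493, 43]) cube([88, 21, 914]);


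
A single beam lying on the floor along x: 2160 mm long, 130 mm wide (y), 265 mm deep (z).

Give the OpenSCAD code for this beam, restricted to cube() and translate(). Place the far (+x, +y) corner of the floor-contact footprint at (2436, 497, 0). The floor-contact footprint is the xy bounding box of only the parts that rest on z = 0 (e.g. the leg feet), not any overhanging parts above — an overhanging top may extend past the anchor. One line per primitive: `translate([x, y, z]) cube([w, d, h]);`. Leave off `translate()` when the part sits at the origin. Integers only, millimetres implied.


translate([276, 367, 0]) cube([2160, 130, 265]);


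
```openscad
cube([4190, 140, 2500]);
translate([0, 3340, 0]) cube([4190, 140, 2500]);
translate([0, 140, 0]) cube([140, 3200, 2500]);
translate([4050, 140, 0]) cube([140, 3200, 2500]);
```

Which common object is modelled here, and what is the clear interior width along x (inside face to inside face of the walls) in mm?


A house (or room) frame. The interior width is 3910 mm.

Four 2500 mm walls enclosing a rectangle with no floor or roof — a room or house frame. Outside width is 4190 mm and wall thickness is 140 mm, so the interior width is 4190 − 2 × 140 = 3910 mm.


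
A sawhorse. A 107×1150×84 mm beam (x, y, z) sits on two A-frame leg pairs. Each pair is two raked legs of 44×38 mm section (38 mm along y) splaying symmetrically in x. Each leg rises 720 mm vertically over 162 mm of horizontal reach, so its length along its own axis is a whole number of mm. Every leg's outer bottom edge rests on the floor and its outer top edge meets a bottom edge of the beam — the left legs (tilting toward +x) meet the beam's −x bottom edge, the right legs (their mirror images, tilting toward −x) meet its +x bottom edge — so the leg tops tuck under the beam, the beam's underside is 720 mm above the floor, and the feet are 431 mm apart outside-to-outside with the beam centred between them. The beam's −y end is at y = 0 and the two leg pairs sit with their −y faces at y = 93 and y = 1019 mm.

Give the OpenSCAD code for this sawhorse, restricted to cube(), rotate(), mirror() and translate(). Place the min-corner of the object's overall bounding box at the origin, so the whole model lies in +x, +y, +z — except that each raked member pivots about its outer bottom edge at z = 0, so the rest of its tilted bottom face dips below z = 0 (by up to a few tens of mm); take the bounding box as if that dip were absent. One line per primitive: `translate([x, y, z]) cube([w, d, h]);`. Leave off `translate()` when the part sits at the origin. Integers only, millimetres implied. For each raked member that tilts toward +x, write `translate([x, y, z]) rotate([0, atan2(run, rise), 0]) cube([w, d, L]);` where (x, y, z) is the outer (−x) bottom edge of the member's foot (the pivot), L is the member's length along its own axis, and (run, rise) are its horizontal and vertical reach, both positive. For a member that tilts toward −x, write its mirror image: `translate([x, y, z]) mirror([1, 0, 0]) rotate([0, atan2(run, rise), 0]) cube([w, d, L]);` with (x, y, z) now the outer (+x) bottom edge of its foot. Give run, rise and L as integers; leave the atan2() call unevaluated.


translate([162, 0, 720]) cube([107, 1150, 84]);
translate([0, 93, 0]) rotate([0, atan2(162, 720), 0]) cube([44, 38, 738]);
translate([431, 93, 0]) mirror([1, 0, 0]) rotate([0, atan2(162, 720), 0]) cube([44, 38, 738]);
translate([0, 1019, 0]) rotate([0, atan2(162, 720), 0]) cube([44, 38, 738]);
translate([431, 1019, 0]) mirror([1, 0, 0]) rotate([0, atan2(162, 720), 0]) cube([44, 38, 738]);


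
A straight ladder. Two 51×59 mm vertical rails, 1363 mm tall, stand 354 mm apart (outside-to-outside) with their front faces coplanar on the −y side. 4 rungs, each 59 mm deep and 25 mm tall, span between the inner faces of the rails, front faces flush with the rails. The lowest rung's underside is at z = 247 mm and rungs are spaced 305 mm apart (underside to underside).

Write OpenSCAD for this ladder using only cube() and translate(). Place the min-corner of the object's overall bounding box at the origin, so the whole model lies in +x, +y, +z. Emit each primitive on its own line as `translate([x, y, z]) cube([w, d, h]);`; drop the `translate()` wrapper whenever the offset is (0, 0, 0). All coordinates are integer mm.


cube([51, 59, 1363]);
translate([303, 0, 0]) cube([51, 59, 1363]);
translate([51, 0, 247]) cube([252, 59, 25]);
translate([51, 0, 552]) cube([252, 59, 25]);
translate([51, 0, 857]) cube([252, 59, 25]);
translate([51, 0, 1162]) cube([252, 59, 25]);


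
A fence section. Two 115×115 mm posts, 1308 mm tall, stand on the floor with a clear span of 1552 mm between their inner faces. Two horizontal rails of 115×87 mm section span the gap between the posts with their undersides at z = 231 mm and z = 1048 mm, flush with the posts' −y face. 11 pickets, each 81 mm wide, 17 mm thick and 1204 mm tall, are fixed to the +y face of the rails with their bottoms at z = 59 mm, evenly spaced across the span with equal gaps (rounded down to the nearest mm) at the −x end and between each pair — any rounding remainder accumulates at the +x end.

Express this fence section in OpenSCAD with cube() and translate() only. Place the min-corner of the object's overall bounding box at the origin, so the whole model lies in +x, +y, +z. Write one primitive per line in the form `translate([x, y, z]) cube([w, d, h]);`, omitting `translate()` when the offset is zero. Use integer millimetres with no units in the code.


cube([115, 115, 1308]);
translate([1667, 0, 0]) cube([115, 115, 1308]);
translate([115, 0, 231]) cube([1552, 115, 87]);
translate([115, 0, 1048]) cube([1552, 115, 87]);
translate([170, 115, 59]) cube([81, 17, 1204]);
translate([306, 115, 59]) cube([81, 17, 1204]);
translate([442, 115, 59]) cube([81, 17, 1204]);
translate([578, 115, 59]) cube([81, 17, 1204]);
translate([714, 115, 59]) cube([81, 17, 1204]);
translate([850, 115, 59]) cube([81, 17, 1204]);
translate([986, 115, 59]) cube([81, 17, 1204]);
translate([1122, 115, 59]) cube([81, 17, 1204]);
translate([1258, 115, 59]) cube([81, 17, 1204]);
translate([1394, 115, 59]) cube([81, 17, 1204]);
translate([1530, 115, 59]) cube([81, 17, 1204]);


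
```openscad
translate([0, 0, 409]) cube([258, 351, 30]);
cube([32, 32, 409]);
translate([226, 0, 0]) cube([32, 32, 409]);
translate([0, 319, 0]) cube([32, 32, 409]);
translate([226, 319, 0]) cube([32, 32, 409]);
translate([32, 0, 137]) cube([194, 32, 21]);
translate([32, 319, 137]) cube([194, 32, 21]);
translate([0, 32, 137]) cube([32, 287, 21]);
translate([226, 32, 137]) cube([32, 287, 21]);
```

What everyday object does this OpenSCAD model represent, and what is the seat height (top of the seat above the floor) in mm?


A stool. The seat height is 439 mm.

A 258×351×30 slab at z = 409 on four corner posts — a stool. The seat top is 409 + 30 = 439 mm.


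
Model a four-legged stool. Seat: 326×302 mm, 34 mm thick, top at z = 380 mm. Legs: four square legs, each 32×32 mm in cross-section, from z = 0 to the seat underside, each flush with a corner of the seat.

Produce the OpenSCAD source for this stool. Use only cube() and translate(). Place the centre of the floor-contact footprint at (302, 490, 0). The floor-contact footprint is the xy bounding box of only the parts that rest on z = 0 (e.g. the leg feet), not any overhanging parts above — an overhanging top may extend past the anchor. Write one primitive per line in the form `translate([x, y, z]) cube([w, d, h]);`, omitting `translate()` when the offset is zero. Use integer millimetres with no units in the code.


// leg_h = 380 - 34 = 346
translate([139, 339, 346]) cube([326, 302, 34]);
translate([139, 339, 0]) cube([32, 32, 346]);
translate([433, 339, 0]) cube([32, 32, 346]);
translate([139, 609, 0]) cube([32, 32, 346]);
translate([433, 609, 0]) cube([32, 32, 346]);


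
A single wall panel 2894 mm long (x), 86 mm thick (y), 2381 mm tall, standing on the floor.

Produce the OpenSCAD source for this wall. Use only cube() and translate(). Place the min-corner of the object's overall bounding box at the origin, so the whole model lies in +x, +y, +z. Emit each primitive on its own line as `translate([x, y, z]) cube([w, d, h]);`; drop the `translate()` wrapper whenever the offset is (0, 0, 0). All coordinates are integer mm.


cube([2894, 86, 2381]);


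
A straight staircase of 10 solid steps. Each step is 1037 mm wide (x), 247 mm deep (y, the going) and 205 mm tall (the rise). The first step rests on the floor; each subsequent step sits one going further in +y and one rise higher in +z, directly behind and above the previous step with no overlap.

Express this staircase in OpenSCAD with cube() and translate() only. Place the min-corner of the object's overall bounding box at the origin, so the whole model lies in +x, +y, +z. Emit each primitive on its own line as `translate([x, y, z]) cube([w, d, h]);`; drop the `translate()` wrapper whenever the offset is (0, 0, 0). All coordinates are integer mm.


cube([1037, 247, 205]);
translate([0, 247, 205]) cube([1037, 247, 205]);
translate([0, 494, 410]) cube([1037, 247, 205]);
translate([0, 741, 615]) cube([1037, 247, 205]);
translate([0, 988, 820]) cube([1037, 247, 205]);
translate([0, 1235, 1025]) cube([1037, 247, 205]);
translate([0, 1482, 1230]) cube([1037, 247, 205]);
translate([0, 1729, 1435]) cube([1037, 247, 205]);
translate([0, 1976, 1640]) cube([1037, 247, 205]);
translate([0, 2223, 1845]) cube([1037, 247, 205]);


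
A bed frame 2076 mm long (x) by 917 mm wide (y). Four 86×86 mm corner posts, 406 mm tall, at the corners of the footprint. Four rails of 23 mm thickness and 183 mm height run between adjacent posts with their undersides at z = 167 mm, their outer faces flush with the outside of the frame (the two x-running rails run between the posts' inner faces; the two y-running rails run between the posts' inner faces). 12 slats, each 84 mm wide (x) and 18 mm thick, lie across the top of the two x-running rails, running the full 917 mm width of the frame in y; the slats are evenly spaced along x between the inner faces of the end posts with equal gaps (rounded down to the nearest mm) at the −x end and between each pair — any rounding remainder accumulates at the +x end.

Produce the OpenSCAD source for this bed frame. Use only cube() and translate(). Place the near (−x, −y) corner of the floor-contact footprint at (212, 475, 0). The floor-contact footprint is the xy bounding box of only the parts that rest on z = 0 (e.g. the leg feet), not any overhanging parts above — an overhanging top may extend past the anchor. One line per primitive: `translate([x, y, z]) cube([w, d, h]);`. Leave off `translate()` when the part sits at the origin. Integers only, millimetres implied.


// slat z = rail_z + rail_h = 167 + 183 = 350
// slat gap = ⌊(1904 − 12·84) / 13⌋ = 68
translate([212, 475, 0]) cube([86, 86, 406]);
translate([212, 1306, 0]) cube([86, 86, 406]);
translate([2202, 475, 0]) cube([86, 86, 406]);
translate([2202, 1306, 0]) cube([86, 86, 406]);
translate([298, 475, 167]) cube([1904, 23, 183]);
translate([298, 1369, 167]) cube([1904, 23, 183]);
translate([212, 561, 167]) cube([23, 745, 183]);
translate([2265, 561, 167]) cube([23, 745, 183]);
translate([366, 475, 350]) cube([84, 917, 18]);
translate([518, 475, 350]) cube([84, 917, 18]);
translate([670, 475, 350]) cube([84, 917, 18]);
translate([822, 475, 350]) cube([84, 917, 18]);
translate([974, 475, 350]) cube([84, 917, 18]);
translate([1126, 475, 350]) cube([84, 917, 18]);
translate([1278, 475, 350]) cube([84, 917, 18]);
translate([1430, 475, 350]) cube([84, 917, 18]);
translate([1582, 475, 350]) cube([84, 917, 18]);
translate([1734, 475, 350]) cube([84, 917, 18]);
translate([1886, 475, 350]) cube([84, 917, 18]);
translate([2038, 475, 350]) cube([84, 917, 18]);


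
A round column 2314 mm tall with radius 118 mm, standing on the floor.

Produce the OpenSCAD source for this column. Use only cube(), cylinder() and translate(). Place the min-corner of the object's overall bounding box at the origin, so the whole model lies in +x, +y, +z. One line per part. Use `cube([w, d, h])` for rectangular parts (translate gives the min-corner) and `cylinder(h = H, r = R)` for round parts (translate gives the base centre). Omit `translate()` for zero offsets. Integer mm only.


translate([118, 118, 0]) cylinder(h = 2314, r = 118);


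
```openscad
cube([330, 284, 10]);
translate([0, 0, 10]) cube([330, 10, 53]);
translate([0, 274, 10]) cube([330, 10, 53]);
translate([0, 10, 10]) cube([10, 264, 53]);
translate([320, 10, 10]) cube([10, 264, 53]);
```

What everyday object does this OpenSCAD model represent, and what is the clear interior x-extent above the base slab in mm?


An open box. The internal width is 310 mm.

A 330×284 base slab with four walls standing on it — an open box. The base is 330 mm wide and the walls are 10 mm thick, so the internal width is 330 − 2 × 10 = 310 mm.


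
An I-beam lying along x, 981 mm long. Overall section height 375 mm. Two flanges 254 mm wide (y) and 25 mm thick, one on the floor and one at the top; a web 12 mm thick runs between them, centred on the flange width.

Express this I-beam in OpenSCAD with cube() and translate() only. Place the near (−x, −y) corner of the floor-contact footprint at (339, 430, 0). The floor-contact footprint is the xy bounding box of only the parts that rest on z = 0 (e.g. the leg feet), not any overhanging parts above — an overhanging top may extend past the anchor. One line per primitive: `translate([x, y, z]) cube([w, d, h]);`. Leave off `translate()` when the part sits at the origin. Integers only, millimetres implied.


translate([339, 430, 0]) cube([981, 254, 25]);
translate([339, 551, 25]) cube([981, 12, 325]);
translate([339, 430, 350]) cube([981, 254, 25]);


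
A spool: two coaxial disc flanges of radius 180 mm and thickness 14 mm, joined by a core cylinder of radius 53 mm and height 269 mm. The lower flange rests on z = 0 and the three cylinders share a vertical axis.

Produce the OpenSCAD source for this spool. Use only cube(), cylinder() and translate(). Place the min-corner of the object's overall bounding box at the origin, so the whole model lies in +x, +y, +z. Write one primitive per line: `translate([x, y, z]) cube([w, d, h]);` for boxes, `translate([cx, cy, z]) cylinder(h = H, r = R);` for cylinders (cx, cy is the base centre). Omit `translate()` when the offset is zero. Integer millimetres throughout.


translate([180, 180, 0]) cylinder(h = 14, r = 180);
translate([180, 180, 14]) cylinder(h = 269, r = 53);
translate([180, 180, 283]) cylinder(h = 14, r = 180);


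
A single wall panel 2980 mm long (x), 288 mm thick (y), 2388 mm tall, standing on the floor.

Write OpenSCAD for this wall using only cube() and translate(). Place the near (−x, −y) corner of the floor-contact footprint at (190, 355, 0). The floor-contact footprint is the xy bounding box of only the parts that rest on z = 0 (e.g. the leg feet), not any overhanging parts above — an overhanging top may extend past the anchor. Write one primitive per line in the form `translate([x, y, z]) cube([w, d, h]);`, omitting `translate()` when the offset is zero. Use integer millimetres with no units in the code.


translate([190, 355, 0]) cube([2980, 288, 2388]);
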